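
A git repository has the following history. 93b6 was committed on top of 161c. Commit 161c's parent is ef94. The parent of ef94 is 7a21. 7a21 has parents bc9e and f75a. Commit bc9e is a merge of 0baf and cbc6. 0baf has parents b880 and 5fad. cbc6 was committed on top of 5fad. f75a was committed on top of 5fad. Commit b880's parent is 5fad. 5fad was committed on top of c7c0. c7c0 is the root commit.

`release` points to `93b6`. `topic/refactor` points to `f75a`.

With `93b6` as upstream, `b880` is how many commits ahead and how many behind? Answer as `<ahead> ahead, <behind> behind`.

0 ahead, 8 behind

Reachable from b880: {5fad, b880, c7c0}.
Reachable from 93b6: {0baf, 161c, 5fad, 7a21, 93b6, b880, bc9e, c7c0, cbc6, ef94, f75a}.
Only in b880's history (ahead): {} — 0.
Only in 93b6's history (behind): {0baf, 161c, 7a21, 93b6, bc9e, cbc6, ef94, f75a} — 8.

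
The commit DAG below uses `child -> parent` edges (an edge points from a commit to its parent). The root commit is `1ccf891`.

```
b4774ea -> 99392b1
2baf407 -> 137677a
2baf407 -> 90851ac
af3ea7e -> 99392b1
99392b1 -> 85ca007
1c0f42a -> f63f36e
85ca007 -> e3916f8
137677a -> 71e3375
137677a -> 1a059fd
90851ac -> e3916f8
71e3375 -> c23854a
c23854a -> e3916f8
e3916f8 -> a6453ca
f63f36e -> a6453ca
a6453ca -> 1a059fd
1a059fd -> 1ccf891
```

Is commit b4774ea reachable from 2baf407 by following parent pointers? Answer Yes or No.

Ancestors of 2baf407: {137677a, 1a059fd, 1ccf891, 2baf407, 71e3375, 90851ac, a6453ca, c23854a, e3916f8}.
b4774ea is not in that set, so it is not an ancestor of 2baf407.

No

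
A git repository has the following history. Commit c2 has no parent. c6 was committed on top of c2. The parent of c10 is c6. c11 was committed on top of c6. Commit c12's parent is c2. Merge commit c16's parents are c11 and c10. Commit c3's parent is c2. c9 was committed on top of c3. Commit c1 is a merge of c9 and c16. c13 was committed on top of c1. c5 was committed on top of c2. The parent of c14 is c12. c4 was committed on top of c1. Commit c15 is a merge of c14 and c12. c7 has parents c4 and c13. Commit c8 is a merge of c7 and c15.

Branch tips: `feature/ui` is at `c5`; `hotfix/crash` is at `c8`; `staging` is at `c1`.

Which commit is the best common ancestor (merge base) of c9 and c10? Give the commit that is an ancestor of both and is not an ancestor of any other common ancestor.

c2

Ancestors of c9: {c2, c3, c9}.
Ancestors of c10: {c10, c2, c6}.
Common ancestors: {c2}.
The only common ancestor is c2, so it is the merge base.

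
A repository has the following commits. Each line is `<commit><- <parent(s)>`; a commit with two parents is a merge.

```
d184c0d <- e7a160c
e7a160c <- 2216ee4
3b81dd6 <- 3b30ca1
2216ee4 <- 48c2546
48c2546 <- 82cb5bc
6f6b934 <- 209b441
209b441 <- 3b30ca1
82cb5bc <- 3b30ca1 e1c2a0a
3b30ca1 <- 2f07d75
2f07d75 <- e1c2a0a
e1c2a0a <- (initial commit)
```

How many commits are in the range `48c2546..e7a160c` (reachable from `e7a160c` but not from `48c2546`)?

Reachable from e7a160c: {2216ee4, 2f07d75, 3b30ca1, 48c2546, 82cb5bc, e1c2a0a, e7a160c}.
Reachable from 48c2546: {2f07d75, 3b30ca1, 48c2546, 82cb5bc, e1c2a0a}.
In e7a160c's history but not 48c2546's: {2216ee4, e7a160c} — 2 commits.

2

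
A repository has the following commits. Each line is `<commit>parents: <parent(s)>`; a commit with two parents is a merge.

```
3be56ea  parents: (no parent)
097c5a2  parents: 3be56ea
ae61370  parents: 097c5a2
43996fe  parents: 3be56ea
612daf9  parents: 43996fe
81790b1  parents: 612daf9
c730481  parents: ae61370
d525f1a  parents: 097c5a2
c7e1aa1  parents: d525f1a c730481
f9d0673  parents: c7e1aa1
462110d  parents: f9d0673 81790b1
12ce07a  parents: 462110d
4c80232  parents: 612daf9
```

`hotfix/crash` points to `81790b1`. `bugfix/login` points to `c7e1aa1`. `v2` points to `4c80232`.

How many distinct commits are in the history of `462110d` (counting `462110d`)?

Walking parent pointers from 462110d: reachable set = {097c5a2, 3be56ea, 43996fe, 462110d, 612daf9, 81790b1, ae61370, c730481, c7e1aa1, d525f1a, f9d0673}.
That is 11 commits.

11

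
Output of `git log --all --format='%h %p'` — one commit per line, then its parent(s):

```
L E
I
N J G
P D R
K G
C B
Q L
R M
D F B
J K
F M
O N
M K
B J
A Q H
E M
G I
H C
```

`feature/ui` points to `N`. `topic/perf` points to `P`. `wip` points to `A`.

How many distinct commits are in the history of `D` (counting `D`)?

Walking parent pointers from D: reachable set = {B, D, F, G, I, J, K, M}.
That is 8 commits.

8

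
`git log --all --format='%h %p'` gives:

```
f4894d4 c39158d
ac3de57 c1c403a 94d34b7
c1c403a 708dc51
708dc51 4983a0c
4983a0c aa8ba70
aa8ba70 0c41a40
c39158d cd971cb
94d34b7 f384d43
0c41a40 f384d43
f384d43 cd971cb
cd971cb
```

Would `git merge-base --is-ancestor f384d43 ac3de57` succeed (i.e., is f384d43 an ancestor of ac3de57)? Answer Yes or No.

Yes

Ancestors of ac3de57 (commits reachable by following parents): {0c41a40, 4983a0c, 708dc51, 94d34b7, aa8ba70, ac3de57, c1c403a, cd971cb, f384d43}.
f384d43 is in that set, so it is an ancestor of ac3de57.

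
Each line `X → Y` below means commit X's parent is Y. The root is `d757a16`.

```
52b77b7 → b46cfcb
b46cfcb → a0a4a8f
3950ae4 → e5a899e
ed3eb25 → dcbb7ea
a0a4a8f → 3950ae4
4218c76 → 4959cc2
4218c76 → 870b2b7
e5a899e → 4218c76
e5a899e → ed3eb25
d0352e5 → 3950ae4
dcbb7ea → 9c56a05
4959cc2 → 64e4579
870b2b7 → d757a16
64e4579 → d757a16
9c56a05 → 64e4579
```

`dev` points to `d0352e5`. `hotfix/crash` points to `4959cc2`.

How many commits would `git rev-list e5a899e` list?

Walking parent pointers from e5a899e: reachable set = {4218c76, 4959cc2, 64e4579, 870b2b7, 9c56a05, d757a16, dcbb7ea, e5a899e, ed3eb25}.
That is 9 commits.

9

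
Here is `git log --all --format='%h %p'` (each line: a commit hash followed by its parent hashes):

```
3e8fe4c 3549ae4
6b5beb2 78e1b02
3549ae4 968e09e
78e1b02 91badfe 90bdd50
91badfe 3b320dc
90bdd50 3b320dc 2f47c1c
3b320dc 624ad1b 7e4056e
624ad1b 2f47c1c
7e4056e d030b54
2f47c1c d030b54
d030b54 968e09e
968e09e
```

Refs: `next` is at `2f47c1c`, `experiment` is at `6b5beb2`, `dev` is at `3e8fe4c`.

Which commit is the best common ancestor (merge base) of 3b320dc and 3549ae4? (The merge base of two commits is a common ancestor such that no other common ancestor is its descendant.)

968e09e

Ancestors of 3b320dc: {2f47c1c, 3b320dc, 624ad1b, 7e4056e, 968e09e, d030b54}.
Ancestors of 3549ae4: {3549ae4, 968e09e}.
Common ancestors: {968e09e}.
The only common ancestor is 968e09e, so it is the merge base.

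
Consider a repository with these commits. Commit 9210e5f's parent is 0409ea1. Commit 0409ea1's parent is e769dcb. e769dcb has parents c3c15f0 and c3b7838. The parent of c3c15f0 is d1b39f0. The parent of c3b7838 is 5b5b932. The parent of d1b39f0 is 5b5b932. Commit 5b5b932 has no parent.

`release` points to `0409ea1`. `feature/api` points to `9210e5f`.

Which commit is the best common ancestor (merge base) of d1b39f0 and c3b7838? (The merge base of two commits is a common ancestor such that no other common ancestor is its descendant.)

Ancestors of d1b39f0: {5b5b932, d1b39f0}.
Ancestors of c3b7838: {5b5b932, c3b7838}.
Common ancestors: {5b5b932}.
The only common ancestor is 5b5b932, so it is the merge base.

5b5b932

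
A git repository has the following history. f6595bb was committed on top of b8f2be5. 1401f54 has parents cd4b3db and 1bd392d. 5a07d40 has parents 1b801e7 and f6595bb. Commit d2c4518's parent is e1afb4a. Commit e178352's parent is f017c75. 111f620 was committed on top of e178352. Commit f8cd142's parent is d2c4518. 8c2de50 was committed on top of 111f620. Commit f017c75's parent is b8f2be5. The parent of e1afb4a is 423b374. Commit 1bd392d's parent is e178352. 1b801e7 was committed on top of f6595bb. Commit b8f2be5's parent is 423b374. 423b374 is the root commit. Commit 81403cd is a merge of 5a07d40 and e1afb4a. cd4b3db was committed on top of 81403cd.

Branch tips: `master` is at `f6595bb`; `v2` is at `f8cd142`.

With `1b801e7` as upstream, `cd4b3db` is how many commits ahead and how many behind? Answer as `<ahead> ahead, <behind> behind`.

Reachable from cd4b3db: {1b801e7, 423b374, 5a07d40, 81403cd, b8f2be5, cd4b3db, e1afb4a, f6595bb}.
Reachable from 1b801e7: {1b801e7, 423b374, b8f2be5, f6595bb}.
Only in cd4b3db's history (ahead): {5a07d40, 81403cd, cd4b3db, e1afb4a} — 4.
Only in 1b801e7's history (behind): {} — 0.

4 ahead, 0 behind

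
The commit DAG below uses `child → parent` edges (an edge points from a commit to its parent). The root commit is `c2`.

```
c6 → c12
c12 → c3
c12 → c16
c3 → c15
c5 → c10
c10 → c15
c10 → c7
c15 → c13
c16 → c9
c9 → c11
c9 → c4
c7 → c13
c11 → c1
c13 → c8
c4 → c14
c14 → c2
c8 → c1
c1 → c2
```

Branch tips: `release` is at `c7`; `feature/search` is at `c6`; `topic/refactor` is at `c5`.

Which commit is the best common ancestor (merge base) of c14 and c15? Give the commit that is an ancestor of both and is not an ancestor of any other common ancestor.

Ancestors of c14: {c14, c2}.
Ancestors of c15: {c1, c13, c15, c2, c8}.
Common ancestors: {c2}.
The only common ancestor is c2, so it is the merge base.

c2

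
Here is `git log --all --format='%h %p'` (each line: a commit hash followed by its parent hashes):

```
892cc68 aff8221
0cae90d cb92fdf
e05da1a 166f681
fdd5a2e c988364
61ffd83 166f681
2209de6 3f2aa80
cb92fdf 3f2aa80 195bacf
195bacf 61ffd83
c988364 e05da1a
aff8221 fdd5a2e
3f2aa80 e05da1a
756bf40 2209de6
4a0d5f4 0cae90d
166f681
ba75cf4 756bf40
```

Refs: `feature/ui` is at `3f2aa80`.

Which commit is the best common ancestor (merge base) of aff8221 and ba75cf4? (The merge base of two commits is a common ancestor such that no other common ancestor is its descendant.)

Ancestors of aff8221: {166f681, aff8221, c988364, e05da1a, fdd5a2e}.
Ancestors of ba75cf4: {166f681, 2209de6, 3f2aa80, 756bf40, ba75cf4, e05da1a}.
Common ancestors: {166f681, e05da1a}.
Among these, e05da1a is not an ancestor of any other common ancestor — it is the merge base.

e05da1a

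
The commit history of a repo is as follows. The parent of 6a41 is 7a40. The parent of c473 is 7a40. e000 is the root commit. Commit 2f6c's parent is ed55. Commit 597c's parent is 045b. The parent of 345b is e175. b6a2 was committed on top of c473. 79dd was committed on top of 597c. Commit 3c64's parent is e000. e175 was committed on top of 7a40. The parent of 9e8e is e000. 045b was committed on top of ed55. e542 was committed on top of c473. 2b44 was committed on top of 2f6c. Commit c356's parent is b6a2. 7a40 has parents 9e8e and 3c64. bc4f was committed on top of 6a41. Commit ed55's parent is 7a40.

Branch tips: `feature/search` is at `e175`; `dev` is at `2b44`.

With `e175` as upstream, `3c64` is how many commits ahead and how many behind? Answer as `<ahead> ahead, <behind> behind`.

Reachable from 3c64: {3c64, e000}.
Reachable from e175: {3c64, 7a40, 9e8e, e000, e175}.
Only in 3c64's history (ahead): {} — 0.
Only in e175's history (behind): {7a40, 9e8e, e175} — 3.

0 ahead, 3 behind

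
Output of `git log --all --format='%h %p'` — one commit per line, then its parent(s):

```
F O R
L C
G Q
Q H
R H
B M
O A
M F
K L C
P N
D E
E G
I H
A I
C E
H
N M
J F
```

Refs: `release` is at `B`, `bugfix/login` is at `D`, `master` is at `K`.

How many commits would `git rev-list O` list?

4

Walking parent pointers from O: reachable set = {A, H, I, O}.
That is 4 commits.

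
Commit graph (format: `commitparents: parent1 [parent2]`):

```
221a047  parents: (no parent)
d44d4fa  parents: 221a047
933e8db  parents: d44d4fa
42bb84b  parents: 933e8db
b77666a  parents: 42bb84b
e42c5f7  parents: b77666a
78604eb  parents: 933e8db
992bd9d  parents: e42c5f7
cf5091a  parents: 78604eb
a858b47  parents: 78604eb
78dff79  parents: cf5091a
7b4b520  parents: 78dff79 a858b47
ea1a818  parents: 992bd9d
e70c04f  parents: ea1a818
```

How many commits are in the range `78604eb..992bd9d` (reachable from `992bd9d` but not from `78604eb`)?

Reachable from 992bd9d: {221a047, 42bb84b, 933e8db, 992bd9d, b77666a, d44d4fa, e42c5f7}.
Reachable from 78604eb: {221a047, 78604eb, 933e8db, d44d4fa}.
In 992bd9d's history but not 78604eb's: {42bb84b, 992bd9d, b77666a, e42c5f7} — 4 commits.

4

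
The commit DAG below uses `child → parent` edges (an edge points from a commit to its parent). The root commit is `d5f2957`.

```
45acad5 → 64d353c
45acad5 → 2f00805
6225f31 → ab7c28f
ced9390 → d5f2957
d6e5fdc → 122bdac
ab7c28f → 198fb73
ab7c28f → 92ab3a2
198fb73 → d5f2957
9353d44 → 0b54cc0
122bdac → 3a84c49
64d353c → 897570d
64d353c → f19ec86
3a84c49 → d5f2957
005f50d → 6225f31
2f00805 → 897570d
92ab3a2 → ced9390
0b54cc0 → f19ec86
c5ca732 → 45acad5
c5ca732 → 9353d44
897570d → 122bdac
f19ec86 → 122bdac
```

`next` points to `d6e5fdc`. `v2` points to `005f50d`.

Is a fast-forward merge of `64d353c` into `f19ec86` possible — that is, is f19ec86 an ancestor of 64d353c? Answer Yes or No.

A fast-forward from f19ec86 to 64d353c is possible iff f19ec86 is an ancestor of 64d353c.
Ancestors of 64d353c: {122bdac, 3a84c49, 64d353c, 897570d, d5f2957, f19ec86}.
f19ec86 is among them, so fast-forward is possible.

Yes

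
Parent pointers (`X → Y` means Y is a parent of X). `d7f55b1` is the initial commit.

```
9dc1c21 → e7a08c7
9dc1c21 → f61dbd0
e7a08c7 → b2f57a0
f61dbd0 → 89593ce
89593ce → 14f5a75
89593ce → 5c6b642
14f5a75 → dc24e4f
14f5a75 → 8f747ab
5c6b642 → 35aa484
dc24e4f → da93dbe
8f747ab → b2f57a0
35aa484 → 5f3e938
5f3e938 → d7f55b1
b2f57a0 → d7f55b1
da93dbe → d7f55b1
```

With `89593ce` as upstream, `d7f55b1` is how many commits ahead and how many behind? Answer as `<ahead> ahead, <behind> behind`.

0 ahead, 9 behind

Reachable from d7f55b1: {d7f55b1}.
Reachable from 89593ce: {14f5a75, 35aa484, 5c6b642, 5f3e938, 89593ce, 8f747ab, b2f57a0, d7f55b1, da93dbe, dc24e4f}.
Only in d7f55b1's history (ahead): {} — 0.
Only in 89593ce's history (behind): {14f5a75, 35aa484, 5c6b642, 5f3e938, 89593ce, 8f747ab, b2f57a0, da93dbe, dc24e4f} — 9.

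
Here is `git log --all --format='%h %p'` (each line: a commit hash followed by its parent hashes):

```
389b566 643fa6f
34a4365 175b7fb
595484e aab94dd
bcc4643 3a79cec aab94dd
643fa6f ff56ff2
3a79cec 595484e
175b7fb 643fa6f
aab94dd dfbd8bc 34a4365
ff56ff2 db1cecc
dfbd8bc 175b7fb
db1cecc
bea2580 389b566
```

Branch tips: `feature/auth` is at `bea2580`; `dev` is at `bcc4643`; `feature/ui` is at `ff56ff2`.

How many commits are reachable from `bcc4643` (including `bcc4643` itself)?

10

Walking parent pointers from bcc4643: reachable set = {175b7fb, 34a4365, 3a79cec, 595484e, 643fa6f, aab94dd, bcc4643, db1cecc, dfbd8bc, ff56ff2}.
That is 10 commits.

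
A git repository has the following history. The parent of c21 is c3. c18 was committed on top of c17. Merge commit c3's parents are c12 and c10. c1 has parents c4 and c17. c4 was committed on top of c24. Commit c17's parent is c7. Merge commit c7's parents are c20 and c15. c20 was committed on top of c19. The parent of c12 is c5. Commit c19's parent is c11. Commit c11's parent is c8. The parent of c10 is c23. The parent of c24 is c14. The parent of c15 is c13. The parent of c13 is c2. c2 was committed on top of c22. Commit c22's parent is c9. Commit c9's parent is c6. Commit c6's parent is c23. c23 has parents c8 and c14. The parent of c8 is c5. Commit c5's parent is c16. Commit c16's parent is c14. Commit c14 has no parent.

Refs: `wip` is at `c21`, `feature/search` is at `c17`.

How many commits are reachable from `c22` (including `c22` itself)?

Walking parent pointers from c22: reachable set = {c14, c16, c22, c23, c5, c6, c8, c9}.
That is 8 commits.

8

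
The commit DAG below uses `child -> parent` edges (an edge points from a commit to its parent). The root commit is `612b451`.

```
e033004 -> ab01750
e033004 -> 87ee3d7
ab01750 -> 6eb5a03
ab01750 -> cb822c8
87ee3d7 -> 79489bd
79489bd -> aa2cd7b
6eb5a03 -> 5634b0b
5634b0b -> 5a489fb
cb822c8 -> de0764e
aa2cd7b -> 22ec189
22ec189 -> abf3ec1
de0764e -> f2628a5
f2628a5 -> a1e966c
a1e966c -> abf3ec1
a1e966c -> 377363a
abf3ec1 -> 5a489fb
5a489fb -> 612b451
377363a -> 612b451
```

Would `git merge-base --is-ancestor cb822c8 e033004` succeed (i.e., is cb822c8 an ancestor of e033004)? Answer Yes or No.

Ancestors of e033004 (commits reachable by following parents): {22ec189, 377363a, 5634b0b, 5a489fb, 612b451, 6eb5a03, 79489bd, 87ee3d7, a1e966c, aa2cd7b, ab01750, abf3ec1, cb822c8, de0764e, e033004, f2628a5}.
cb822c8 is in that set, so it is an ancestor of e033004.

Yes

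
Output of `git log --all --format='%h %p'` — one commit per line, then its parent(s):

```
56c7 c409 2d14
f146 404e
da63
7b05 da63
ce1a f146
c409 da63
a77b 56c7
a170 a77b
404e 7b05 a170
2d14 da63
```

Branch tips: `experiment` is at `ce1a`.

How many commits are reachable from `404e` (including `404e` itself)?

8

Walking parent pointers from 404e: reachable set = {2d14, 404e, 56c7, 7b05, a170, a77b, c409, da63}.
That is 8 commits.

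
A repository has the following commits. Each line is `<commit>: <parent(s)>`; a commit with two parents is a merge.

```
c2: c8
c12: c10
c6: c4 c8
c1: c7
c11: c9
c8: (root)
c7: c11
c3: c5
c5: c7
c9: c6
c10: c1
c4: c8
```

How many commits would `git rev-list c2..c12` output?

8

Reachable from c12: {c1, c10, c11, c12, c4, c6, c7, c8, c9}.
Reachable from c2: {c2, c8}.
In c12's history but not c2's: {c1, c10, c11, c12, c4, c6, c7, c9} — 8 commits.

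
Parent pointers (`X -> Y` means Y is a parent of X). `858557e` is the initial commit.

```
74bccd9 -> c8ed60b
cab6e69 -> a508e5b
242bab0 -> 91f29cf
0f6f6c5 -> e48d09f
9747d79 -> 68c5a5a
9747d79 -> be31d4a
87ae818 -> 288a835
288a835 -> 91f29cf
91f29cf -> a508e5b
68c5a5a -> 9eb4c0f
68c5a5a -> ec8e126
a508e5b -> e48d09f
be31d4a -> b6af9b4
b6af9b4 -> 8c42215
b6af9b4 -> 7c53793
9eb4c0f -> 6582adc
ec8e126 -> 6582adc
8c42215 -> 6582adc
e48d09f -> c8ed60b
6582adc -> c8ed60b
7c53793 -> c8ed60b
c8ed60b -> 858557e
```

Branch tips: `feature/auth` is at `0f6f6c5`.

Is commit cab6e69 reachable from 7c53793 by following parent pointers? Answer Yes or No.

Ancestors of 7c53793: {7c53793, 858557e, c8ed60b}.
cab6e69 is not in that set, so it is not an ancestor of 7c53793.

No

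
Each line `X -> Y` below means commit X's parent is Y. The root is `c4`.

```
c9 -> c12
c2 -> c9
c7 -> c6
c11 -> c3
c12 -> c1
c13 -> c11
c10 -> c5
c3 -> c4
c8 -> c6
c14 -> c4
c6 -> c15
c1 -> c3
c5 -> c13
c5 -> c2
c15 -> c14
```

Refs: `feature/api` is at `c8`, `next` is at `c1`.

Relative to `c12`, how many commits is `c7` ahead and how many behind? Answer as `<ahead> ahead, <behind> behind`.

4 ahead, 3 behind

Reachable from c7: {c14, c15, c4, c6, c7}.
Reachable from c12: {c1, c12, c3, c4}.
Only in c7's history (ahead): {c14, c15, c6, c7} — 4.
Only in c12's history (behind): {c1, c12, c3} — 3.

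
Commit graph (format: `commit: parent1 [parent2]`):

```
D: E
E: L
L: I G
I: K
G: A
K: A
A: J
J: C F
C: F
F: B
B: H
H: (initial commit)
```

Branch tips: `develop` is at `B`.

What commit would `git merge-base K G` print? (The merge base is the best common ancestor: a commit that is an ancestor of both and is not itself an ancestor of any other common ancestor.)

A

Ancestors of K: {A, B, C, F, H, J, K}.
Ancestors of G: {A, B, C, F, G, H, J}.
Common ancestors: {A, B, C, F, H, J}.
Among these, A is not an ancestor of any other common ancestor — it is the merge base.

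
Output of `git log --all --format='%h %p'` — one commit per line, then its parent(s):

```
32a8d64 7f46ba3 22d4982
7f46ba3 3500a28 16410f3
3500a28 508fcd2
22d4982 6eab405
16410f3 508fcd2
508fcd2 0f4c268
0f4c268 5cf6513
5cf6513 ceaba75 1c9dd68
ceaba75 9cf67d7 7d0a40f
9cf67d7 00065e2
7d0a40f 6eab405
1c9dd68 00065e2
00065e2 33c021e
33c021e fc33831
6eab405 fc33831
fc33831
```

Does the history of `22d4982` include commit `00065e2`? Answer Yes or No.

Ancestors of 22d4982: {22d4982, 6eab405, fc33831}.
00065e2 is not in that set, so it is not an ancestor of 22d4982.

No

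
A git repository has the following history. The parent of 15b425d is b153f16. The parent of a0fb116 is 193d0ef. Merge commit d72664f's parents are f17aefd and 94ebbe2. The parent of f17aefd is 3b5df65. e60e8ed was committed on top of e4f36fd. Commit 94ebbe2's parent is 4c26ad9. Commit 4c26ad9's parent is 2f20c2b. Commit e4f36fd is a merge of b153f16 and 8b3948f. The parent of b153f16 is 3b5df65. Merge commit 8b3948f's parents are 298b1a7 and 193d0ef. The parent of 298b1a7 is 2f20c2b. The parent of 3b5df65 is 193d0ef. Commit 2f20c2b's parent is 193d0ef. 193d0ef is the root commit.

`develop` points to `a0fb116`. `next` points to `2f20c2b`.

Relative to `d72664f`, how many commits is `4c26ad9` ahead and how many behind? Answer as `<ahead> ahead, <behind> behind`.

Reachable from 4c26ad9: {193d0ef, 2f20c2b, 4c26ad9}.
Reachable from d72664f: {193d0ef, 2f20c2b, 3b5df65, 4c26ad9, 94ebbe2, d72664f, f17aefd}.
Only in 4c26ad9's history (ahead): {} — 0.
Only in d72664f's history (behind): {3b5df65, 94ebbe2, d72664f, f17aefd} — 4.

0 ahead, 4 behind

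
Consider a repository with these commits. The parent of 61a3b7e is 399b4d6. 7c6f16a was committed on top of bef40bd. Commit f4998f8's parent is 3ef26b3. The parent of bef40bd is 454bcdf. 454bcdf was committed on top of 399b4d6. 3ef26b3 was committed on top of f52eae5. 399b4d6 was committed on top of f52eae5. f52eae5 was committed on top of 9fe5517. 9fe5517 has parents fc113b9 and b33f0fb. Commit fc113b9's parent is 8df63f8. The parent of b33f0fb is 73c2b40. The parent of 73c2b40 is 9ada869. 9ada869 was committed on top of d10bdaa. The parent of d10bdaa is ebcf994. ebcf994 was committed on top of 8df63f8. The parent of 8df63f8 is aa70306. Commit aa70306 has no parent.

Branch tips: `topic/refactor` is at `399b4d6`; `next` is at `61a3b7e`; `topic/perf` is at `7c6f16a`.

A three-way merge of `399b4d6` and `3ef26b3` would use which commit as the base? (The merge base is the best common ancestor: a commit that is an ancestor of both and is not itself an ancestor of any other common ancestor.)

f52eae5

Ancestors of 399b4d6: {399b4d6, 73c2b40, 8df63f8, 9ada869, 9fe5517, aa70306, b33f0fb, d10bdaa, ebcf994, f52eae5, fc113b9}.
Ancestors of 3ef26b3: {3ef26b3, 73c2b40, 8df63f8, 9ada869, 9fe5517, aa70306, b33f0fb, d10bdaa, ebcf994, f52eae5, fc113b9}.
Common ancestors: {73c2b40, 8df63f8, 9ada869, 9fe5517, aa70306, b33f0fb, d10bdaa, ebcf994, f52eae5, fc113b9}.
Among these, f52eae5 is not an ancestor of any other common ancestor — it is the merge base.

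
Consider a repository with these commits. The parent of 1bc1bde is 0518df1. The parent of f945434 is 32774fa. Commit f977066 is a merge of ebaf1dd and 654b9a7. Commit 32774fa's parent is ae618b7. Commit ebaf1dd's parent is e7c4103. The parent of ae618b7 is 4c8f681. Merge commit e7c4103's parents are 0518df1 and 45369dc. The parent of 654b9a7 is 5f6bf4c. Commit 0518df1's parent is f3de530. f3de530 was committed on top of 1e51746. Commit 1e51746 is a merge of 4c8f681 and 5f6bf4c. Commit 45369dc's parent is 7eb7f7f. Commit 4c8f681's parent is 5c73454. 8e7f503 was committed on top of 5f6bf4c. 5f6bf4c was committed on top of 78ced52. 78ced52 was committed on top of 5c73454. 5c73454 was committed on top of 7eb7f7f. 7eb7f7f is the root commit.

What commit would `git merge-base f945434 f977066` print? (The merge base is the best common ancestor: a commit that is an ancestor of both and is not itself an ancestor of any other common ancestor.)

Ancestors of f945434: {32774fa, 4c8f681, 5c73454, 7eb7f7f, ae618b7, f945434}.
Ancestors of f977066: {0518df1, 1e51746, 45369dc, 4c8f681, 5c73454, 5f6bf4c, 654b9a7, 78ced52, 7eb7f7f, e7c4103, ebaf1dd, f3de530, f977066}.
Common ancestors: {4c8f681, 5c73454, 7eb7f7f}.
Among these, 4c8f681 is not an ancestor of any other common ancestor — it is the merge base.

4c8f681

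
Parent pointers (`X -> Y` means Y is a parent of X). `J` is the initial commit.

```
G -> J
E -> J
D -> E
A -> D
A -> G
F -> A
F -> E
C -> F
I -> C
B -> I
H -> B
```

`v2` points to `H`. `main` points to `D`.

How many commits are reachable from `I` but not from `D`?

Reachable from I: {A, C, D, E, F, G, I, J}.
Reachable from D: {D, E, J}.
In I's history but not D's: {A, C, F, G, I} — 5 commits.

5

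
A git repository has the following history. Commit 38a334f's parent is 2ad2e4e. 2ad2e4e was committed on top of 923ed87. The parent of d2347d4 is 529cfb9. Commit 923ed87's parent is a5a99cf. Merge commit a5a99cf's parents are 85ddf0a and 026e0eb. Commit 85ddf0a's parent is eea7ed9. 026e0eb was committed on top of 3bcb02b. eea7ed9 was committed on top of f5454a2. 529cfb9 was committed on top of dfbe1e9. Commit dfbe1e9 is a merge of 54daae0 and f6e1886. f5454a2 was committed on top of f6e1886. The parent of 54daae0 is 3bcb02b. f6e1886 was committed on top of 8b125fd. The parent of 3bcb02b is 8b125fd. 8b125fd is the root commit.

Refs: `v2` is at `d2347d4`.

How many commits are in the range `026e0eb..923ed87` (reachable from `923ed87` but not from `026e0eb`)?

6

Reachable from 923ed87: {026e0eb, 3bcb02b, 85ddf0a, 8b125fd, 923ed87, a5a99cf, eea7ed9, f5454a2, f6e1886}.
Reachable from 026e0eb: {026e0eb, 3bcb02b, 8b125fd}.
In 923ed87's history but not 026e0eb's: {85ddf0a, 923ed87, a5a99cf, eea7ed9, f5454a2, f6e1886} — 6 commits.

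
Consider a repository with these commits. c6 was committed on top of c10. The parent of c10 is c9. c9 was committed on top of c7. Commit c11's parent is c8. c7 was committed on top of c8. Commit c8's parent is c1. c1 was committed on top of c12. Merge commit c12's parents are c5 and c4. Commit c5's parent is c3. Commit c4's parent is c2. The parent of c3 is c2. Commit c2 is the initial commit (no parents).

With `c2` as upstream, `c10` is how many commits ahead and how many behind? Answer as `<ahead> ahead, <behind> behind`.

9 ahead, 0 behind

Reachable from c10: {c1, c10, c12, c2, c3, c4, c5, c7, c8, c9}.
Reachable from c2: {c2}.
Only in c10's history (ahead): {c1, c10, c12, c3, c4, c5, c7, c8, c9} — 9.
Only in c2's history (behind): {} — 0.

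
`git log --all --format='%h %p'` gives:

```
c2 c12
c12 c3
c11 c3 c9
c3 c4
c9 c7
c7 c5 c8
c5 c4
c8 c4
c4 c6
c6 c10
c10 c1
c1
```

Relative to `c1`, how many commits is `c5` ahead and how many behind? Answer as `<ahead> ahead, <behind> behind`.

Reachable from c5: {c1, c10, c4, c5, c6}.
Reachable from c1: {c1}.
Only in c5's history (ahead): {c10, c4, c5, c6} — 4.
Only in c1's history (behind): {} — 0.

4 ahead, 0 behind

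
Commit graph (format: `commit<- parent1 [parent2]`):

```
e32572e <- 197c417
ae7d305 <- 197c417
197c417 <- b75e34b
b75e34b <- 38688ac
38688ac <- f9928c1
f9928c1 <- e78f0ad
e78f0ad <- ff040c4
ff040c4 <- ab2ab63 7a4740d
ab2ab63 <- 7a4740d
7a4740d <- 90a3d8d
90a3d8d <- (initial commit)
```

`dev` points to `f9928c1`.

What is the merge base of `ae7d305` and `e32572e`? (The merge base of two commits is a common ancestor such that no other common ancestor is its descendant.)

Ancestors of ae7d305: {197c417, 38688ac, 7a4740d, 90a3d8d, ab2ab63, ae7d305, b75e34b, e78f0ad, f9928c1, ff040c4}.
Ancestors of e32572e: {197c417, 38688ac, 7a4740d, 90a3d8d, ab2ab63, b75e34b, e32572e, e78f0ad, f9928c1, ff040c4}.
Common ancestors: {197c417, 38688ac, 7a4740d, 90a3d8d, ab2ab63, b75e34b, e78f0ad, f9928c1, ff040c4}.
Among these, 197c417 is not an ancestor of any other common ancestor — it is the merge base.

197c417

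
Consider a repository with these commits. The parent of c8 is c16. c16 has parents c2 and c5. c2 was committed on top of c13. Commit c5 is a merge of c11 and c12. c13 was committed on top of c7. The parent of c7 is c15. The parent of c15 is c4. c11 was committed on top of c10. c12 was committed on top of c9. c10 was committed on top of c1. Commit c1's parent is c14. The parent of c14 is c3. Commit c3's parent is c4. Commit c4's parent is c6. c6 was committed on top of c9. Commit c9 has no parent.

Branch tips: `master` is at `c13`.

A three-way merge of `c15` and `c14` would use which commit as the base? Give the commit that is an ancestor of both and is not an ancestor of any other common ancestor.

c4

Ancestors of c15: {c15, c4, c6, c9}.
Ancestors of c14: {c14, c3, c4, c6, c9}.
Common ancestors: {c4, c6, c9}.
Among these, c4 is not an ancestor of any other common ancestor — it is the merge base.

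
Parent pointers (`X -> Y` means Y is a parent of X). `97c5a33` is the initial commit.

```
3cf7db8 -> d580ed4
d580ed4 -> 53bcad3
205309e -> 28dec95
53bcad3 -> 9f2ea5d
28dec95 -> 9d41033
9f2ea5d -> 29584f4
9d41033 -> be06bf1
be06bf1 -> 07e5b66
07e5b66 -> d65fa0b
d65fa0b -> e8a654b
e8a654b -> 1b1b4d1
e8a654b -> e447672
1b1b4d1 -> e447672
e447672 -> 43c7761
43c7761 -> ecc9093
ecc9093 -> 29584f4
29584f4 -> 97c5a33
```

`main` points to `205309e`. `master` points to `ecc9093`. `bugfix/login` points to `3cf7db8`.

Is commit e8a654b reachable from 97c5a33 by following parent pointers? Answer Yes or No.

Ancestors of 97c5a33: {97c5a33}.
e8a654b is not in that set, so it is not an ancestor of 97c5a33.

No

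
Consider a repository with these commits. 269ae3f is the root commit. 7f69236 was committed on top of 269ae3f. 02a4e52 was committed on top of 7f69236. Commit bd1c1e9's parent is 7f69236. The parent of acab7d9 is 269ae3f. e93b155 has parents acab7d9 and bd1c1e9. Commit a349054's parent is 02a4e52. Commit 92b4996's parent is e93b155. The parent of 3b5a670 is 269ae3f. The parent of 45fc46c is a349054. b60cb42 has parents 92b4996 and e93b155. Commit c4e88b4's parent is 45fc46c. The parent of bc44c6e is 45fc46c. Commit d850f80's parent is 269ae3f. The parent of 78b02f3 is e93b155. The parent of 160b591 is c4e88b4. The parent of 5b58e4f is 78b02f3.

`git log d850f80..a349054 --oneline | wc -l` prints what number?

3

Reachable from a349054: {02a4e52, 269ae3f, 7f69236, a349054}.
Reachable from d850f80: {269ae3f, d850f80}.
In a349054's history but not d850f80's: {02a4e52, 7f69236, a349054} — 3 commits.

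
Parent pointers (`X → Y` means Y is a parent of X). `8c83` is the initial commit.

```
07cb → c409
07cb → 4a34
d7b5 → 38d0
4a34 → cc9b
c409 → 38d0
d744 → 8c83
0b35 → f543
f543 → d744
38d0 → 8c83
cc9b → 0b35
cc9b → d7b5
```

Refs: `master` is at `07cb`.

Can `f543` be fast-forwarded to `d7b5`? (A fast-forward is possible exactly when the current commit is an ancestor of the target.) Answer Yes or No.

No

A fast-forward from f543 to d7b5 is possible iff f543 is an ancestor of d7b5.
Ancestors of d7b5: {38d0, 8c83, d7b5}.
f543 is not among them, so fast-forward is not possible.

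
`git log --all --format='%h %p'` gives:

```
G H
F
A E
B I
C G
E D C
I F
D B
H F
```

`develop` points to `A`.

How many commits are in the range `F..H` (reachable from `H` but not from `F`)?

Reachable from H: {F, H}.
Reachable from F: {F}.
In H's history but not F's: {H} — 1 commit.

1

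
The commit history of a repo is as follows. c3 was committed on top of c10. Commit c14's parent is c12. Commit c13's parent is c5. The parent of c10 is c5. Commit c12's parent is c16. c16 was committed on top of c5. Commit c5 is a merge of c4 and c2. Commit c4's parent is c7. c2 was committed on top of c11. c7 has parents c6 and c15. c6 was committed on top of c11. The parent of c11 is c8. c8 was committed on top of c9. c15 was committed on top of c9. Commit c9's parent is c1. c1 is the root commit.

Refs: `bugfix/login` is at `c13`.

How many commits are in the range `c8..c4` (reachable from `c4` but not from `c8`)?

5

Reachable from c4: {c1, c11, c15, c4, c6, c7, c8, c9}.
Reachable from c8: {c1, c8, c9}.
In c4's history but not c8's: {c11, c15, c4, c6, c7} — 5 commits.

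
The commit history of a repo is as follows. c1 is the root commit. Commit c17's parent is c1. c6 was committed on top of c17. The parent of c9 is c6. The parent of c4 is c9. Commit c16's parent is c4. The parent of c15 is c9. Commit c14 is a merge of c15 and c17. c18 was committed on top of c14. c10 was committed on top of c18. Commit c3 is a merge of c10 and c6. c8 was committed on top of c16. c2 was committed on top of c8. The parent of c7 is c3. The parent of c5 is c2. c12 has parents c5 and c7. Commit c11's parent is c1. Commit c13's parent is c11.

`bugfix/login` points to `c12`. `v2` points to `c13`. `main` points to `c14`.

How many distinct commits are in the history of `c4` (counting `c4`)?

Walking parent pointers from c4: reachable set = {c1, c17, c4, c6, c9}.
That is 5 commits.

5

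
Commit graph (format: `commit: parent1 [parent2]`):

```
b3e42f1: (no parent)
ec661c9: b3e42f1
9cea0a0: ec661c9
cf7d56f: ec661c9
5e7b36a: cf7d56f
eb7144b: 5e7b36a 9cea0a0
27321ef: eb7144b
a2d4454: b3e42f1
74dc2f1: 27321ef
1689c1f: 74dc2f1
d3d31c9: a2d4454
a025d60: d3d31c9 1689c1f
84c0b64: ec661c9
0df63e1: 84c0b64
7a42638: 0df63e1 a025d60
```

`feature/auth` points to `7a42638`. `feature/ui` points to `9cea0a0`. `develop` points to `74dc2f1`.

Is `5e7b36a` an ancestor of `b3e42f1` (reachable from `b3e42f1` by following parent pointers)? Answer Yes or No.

No

Ancestors of b3e42f1: {b3e42f1}.
5e7b36a is not in that set, so it is not an ancestor of b3e42f1.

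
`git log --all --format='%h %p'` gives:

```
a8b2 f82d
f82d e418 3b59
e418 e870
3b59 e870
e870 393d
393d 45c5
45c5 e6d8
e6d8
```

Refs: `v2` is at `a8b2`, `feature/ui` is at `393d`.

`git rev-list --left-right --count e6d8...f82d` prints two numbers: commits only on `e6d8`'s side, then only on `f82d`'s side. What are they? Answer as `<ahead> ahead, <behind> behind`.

Reachable from e6d8: {e6d8}.
Reachable from f82d: {393d, 3b59, 45c5, e418, e6d8, e870, f82d}.
Only in e6d8's history (ahead): {} — 0.
Only in f82d's history (behind): {393d, 3b59, 45c5, e418, e870, f82d} — 6.

0 ahead, 6 behind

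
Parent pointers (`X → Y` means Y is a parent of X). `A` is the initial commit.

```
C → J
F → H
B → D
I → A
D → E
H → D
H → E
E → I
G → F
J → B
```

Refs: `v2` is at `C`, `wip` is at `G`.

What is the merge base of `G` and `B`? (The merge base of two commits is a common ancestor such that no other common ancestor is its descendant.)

Ancestors of G: {A, D, E, F, G, H, I}.
Ancestors of B: {A, B, D, E, I}.
Common ancestors: {A, D, E, I}.
Among these, D is not an ancestor of any other common ancestor — it is the merge base.

D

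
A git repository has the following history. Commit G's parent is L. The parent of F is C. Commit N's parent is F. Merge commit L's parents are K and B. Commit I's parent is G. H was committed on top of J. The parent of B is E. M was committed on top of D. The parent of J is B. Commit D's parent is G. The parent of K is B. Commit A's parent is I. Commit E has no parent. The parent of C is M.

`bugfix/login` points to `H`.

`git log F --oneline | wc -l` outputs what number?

9

Walking parent pointers from F: reachable set = {B, C, D, E, F, G, K, L, M}.
That is 9 commits.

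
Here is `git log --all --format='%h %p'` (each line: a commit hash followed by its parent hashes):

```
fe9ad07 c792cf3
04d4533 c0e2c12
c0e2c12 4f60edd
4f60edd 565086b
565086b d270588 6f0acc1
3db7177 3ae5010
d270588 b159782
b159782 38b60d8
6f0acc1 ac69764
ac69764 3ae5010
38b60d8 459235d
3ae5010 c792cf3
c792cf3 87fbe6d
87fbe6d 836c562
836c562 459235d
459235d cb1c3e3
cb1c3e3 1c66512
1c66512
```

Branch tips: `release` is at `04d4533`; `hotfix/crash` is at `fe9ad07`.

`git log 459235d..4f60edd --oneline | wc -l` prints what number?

11

Reachable from 4f60edd: {1c66512, 38b60d8, 3ae5010, 459235d, 4f60edd, 565086b, 6f0acc1, 836c562, 87fbe6d, ac69764, b159782, c792cf3, cb1c3e3, d270588}.
Reachable from 459235d: {1c66512, 459235d, cb1c3e3}.
In 4f60edd's history but not 459235d's: {38b60d8, 3ae5010, 4f60edd, 565086b, 6f0acc1, 836c562, 87fbe6d, ac69764, b159782, c792cf3, d270588} — 11 commits.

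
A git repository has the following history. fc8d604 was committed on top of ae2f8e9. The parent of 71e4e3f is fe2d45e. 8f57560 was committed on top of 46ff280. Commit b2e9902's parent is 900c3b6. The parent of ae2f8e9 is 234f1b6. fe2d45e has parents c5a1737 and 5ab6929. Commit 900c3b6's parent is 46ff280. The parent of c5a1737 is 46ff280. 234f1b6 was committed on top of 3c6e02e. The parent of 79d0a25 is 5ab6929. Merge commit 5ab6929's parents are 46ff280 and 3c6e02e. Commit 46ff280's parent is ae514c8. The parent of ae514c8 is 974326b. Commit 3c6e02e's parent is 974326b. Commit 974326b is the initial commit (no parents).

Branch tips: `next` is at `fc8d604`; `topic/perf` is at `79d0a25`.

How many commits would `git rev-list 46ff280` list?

3

Walking parent pointers from 46ff280: reachable set = {46ff280, 974326b, ae514c8}.
That is 3 commits.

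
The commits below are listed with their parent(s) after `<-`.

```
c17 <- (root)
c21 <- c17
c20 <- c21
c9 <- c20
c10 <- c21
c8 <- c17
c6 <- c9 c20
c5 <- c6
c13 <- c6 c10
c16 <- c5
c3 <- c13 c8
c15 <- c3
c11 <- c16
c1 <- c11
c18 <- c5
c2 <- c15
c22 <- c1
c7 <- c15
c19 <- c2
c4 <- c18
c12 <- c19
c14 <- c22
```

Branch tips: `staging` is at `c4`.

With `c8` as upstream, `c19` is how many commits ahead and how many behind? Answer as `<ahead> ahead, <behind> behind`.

10 ahead, 0 behind

Reachable from c19: {c10, c13, c15, c17, c19, c2, c20, c21, c3, c6, c8, c9}.
Reachable from c8: {c17, c8}.
Only in c19's history (ahead): {c10, c13, c15, c19, c2, c20, c21, c3, c6, c9} — 10.
Only in c8's history (behind): {} — 0.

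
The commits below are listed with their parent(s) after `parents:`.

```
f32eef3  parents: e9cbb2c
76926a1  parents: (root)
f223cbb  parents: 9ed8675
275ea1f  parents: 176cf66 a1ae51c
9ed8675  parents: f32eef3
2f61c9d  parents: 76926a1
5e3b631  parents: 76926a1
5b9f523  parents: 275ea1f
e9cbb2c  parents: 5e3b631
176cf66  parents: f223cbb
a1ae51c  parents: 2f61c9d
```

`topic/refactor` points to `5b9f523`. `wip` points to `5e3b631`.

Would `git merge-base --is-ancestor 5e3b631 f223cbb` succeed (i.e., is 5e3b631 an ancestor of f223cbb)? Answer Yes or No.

Yes

Ancestors of f223cbb (commits reachable by following parents): {5e3b631, 76926a1, 9ed8675, e9cbb2c, f223cbb, f32eef3}.
5e3b631 is in that set, so it is an ancestor of f223cbb.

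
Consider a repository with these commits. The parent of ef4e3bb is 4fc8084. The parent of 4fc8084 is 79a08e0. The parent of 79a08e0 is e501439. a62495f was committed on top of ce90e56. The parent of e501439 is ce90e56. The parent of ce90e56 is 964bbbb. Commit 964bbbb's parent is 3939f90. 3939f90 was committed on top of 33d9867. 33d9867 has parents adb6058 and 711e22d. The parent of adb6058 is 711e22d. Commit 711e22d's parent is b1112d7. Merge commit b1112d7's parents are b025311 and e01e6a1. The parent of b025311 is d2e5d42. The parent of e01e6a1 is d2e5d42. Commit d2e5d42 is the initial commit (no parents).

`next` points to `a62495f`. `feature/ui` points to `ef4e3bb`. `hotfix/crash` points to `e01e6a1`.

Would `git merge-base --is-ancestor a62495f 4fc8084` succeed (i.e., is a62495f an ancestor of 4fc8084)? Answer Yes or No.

Ancestors of 4fc8084: {33d9867, 3939f90, 4fc8084, 711e22d, 79a08e0, 964bbbb, adb6058, b025311, b1112d7, ce90e56, d2e5d42, e01e6a1, e501439}.
a62495f is not in that set, so it is not an ancestor of 4fc8084.

No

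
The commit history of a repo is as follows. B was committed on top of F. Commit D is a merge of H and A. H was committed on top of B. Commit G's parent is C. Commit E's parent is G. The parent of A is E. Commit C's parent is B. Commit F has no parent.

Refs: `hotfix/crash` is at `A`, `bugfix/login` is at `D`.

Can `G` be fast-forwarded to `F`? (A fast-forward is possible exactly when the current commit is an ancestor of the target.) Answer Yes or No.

A fast-forward from G to F is possible iff G is an ancestor of F.
Ancestors of F: {F}.
G is not among them, so fast-forward is not possible.

No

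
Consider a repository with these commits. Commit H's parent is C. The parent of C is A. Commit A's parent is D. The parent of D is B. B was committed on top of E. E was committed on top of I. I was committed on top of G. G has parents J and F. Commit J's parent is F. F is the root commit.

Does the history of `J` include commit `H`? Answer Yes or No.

Ancestors of J: {F, J}.
H is not in that set, so it is not an ancestor of J.

No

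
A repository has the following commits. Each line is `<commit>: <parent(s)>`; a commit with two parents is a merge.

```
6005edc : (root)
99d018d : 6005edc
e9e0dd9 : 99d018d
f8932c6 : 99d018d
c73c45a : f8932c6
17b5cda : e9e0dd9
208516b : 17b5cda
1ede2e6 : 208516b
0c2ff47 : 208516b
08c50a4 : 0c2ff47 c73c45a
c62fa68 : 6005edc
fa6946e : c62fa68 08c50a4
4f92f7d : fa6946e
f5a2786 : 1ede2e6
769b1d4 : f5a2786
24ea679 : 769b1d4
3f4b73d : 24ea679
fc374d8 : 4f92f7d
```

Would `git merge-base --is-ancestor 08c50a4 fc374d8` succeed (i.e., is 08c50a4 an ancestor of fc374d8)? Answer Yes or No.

Ancestors of fc374d8 (commits reachable by following parents): {08c50a4, 0c2ff47, 17b5cda, 208516b, 4f92f7d, 6005edc, 99d018d, c62fa68, c73c45a, e9e0dd9, f8932c6, fa6946e, fc374d8}.
08c50a4 is in that set, so it is an ancestor of fc374d8.

Yes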